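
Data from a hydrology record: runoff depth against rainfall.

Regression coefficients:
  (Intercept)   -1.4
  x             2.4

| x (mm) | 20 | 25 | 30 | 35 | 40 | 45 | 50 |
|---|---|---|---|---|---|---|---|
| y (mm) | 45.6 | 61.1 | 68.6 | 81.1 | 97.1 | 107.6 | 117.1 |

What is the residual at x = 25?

ŷ = -1.4 + 2.4·25 = 58.6
e = 61.1 − 58.6 = 2.5

e = 2.5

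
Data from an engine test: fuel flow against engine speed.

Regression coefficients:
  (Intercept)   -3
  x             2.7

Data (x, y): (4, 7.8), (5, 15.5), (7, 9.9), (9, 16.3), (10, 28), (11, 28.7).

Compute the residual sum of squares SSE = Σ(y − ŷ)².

x=4: ŷ = -3 + 2.7·4 = 7.8; r = 7.8 − 7.8 = 0
x=5: ŷ = -3 + 2.7·5 = 10.5; r = 15.5 − 10.5 = 5
x=7: ŷ = -3 + 2.7·7 = 15.9; r = 9.9 − 15.9 = -6
x=9: ŷ = -3 + 2.7·9 = 21.3; r = 16.3 − 21.3 = -5
x=10: ŷ = -3 + 2.7·10 = 24; r = 28 − 24 = 4
x=11: ŷ = -3 + 2.7·11 = 26.7; r = 28.7 − 26.7 = 2
SSE = 0 + 25 + 36 + 25 + 16 + 4 = 106

SSE = 106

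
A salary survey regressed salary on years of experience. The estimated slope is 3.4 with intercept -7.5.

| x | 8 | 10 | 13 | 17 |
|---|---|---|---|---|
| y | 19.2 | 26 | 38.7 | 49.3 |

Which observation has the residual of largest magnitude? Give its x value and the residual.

x = 13, r = 2

x=8: ŷ = -7.5 + 3.4·8 = 19.7; r = 19.2 − 19.7 = -0.5
x=10: ŷ = -7.5 + 3.4·10 = 26.5; r = 26 − 26.5 = -0.5
x=13: ŷ = -7.5 + 3.4·13 = 36.7; r = 38.7 − 36.7 = 2
x=17: ŷ = -7.5 + 3.4·17 = 50.3; r = 49.3 − 50.3 = -1
Largest |r| is 2 at x = 13, residual 2.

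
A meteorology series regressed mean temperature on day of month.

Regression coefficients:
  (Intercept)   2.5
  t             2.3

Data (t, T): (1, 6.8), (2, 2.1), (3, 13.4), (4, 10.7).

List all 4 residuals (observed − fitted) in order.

t=1: ŷ = 2.5 + 2.3·1 = 4.8; r = 6.8 − 4.8 = 2
t=2: ŷ = 2.5 + 2.3·2 = 7.1; r = 2.1 − 7.1 = -5
t=3: ŷ = 2.5 + 2.3·3 = 9.4; r = 13.4 − 9.4 = 4
t=4: ŷ = 2.5 + 2.3·4 = 11.7; r = 10.7 − 11.7 = -1

2, -5, 4, -1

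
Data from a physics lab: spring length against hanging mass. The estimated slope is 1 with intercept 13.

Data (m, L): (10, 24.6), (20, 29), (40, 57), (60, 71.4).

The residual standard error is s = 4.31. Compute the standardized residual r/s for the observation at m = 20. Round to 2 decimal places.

L̂ = 13 + 20 = 33
r = 29 − 33 = -4
r/s = -4 / 4.31 = -0.93

-0.93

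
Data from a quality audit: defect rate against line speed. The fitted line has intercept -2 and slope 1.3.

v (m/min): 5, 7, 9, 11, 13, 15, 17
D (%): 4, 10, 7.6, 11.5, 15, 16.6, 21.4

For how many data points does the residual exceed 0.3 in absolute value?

v=5: D̂ = -2 + 1.3·5 = 4.5; r = 4 − 4.5 = -0.5
v=7: D̂ = -2 + 1.3·7 = 7.1; r = 10 − 7.1 = 2.9
v=9: D̂ = -2 + 1.3·9 = 9.7; r = 7.6 − 9.7 = -2.1
v=11: D̂ = -2 + 1.3·11 = 12.3; r = 11.5 − 12.3 = -0.8
v=13: D̂ = -2 + 1.3·13 = 14.9; r = 15 − 14.9 = 0.1
v=15: D̂ = -2 + 1.3·15 = 17.5; r = 16.6 − 17.5 = -0.9
v=17: D̂ = -2 + 1.3·17 = 20.1; r = 21.4 − 20.1 = 1.3
|r| > 0.3: v=5 (|r|=0.5), v=7 (|r|=2.9), v=9 (|r|=2.1), v=11 (|r|=0.8), v=15 (|r|=0.9), v=17 (|r|=1.3) → 6

6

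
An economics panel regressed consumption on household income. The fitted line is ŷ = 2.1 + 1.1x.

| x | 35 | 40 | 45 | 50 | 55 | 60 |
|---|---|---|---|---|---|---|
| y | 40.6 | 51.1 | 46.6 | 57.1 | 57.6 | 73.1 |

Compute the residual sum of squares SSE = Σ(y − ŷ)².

SSE = 100

x=35: ŷ = 2.1 + 1.1·35 = 40.6; r = 40.6 − 40.6 = 0
x=40: ŷ = 2.1 + 1.1·40 = 46.1; r = 51.1 − 46.1 = 5
x=45: ŷ = 2.1 + 1.1·45 = 51.6; r = 46.6 − 51.6 = -5
x=50: ŷ = 2.1 + 1.1·50 = 57.1; r = 57.1 − 57.1 = 0
x=55: ŷ = 2.1 + 1.1·55 = 62.6; r = 57.6 − 62.6 = -5
x=60: ŷ = 2.1 + 1.1·60 = 68.1; r = 73.1 − 68.1 = 5
SSE = 0 + 25 + 25 + 0 + 25 + 25 = 100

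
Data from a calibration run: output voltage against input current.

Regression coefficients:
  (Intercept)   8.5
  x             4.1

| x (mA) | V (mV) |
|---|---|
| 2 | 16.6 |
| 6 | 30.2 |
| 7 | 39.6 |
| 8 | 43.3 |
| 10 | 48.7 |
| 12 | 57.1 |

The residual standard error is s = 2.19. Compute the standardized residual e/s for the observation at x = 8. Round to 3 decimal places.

V̂ = 8.5 + 4.1·8 = 41.3
e = 43.3 − 41.3 = 2
e/s = 2 / 2.19 = 0.913

0.913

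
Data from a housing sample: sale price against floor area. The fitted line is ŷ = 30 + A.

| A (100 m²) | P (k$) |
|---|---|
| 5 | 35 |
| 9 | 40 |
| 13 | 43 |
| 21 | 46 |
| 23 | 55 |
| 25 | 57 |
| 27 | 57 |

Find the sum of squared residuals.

A=5: ŷ = 30 + 5 = 35; r = 35 − 35 = 0
A=9: ŷ = 30 + 9 = 39; r = 40 − 39 = 1
A=13: ŷ = 30 + 13 = 43; r = 43 − 43 = 0
A=21: ŷ = 30 + 21 = 51; r = 46 − 51 = -5
A=23: ŷ = 30 + 23 = 53; r = 55 − 53 = 2
A=25: ŷ = 30 + 25 = 55; r = 57 − 55 = 2
A=27: ŷ = 30 + 27 = 57; r = 57 − 57 = 0
SSE = 0 + 1 + 0 + 25 + 4 + 4 + 0 = 34

SSE = 34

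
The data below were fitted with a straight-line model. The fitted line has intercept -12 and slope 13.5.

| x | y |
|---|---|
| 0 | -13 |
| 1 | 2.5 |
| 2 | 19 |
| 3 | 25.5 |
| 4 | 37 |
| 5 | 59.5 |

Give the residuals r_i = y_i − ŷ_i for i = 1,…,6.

x=0: ŷ = -12 + 13.5·0 = -12; r = -13 − (-12) = -1
x=1: ŷ = -12 + 13.5·1 = 1.5; r = 2.5 − 1.5 = 1
x=2: ŷ = -12 + 13.5·2 = 15; r = 19 − 15 = 4
x=3: ŷ = -12 + 13.5·3 = 28.5; r = 25.5 − 28.5 = -3
x=4: ŷ = -12 + 13.5·4 = 42; r = 37 − 42 = -5
x=5: ŷ = -12 + 13.5·5 = 55.5; r = 59.5 − 55.5 = 4

-1, 1, 4, -3, -5, 4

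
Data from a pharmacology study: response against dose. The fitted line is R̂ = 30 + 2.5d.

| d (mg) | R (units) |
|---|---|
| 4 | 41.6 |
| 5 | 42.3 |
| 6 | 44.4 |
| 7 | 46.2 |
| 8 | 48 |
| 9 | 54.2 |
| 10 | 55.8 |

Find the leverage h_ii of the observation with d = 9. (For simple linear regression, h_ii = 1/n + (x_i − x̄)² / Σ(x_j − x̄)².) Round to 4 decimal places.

h = 0.2857

d̄ = (4 + 5 + 6 + 7 + 8 + 9 + 10)/7 = 7
Σ(d − d̄)² = 9 + 4 + 1 + 0 + 1 + 4 + 9 = 28
h = 1/7 + (2)²/28 = 0.142857 + 0.142857 = 0.2857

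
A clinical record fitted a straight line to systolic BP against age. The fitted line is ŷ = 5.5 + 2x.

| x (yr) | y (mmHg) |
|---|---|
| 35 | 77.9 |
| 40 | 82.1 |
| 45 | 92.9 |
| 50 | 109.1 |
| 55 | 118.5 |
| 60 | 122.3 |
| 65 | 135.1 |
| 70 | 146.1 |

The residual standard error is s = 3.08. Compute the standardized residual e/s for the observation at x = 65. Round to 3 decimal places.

-0.130

ŷ = 5.5 + 2·65 = 135.5
e = 135.1 − 135.5 = -0.4
e/s = -0.4 / 3.08 = -0.130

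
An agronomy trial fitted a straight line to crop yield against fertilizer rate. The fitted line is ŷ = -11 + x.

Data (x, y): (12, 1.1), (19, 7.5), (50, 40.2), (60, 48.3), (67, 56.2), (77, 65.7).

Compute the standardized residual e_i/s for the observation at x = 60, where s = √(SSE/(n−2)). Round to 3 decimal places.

-0.919

x=12: ŷ = -11 + 12 = 1; e = 1.1 − 1 = 0.1
x=19: ŷ = -11 + 19 = 8; e = 7.5 − 8 = -0.5
x=50: ŷ = -11 + 50 = 39; e = 40.2 − 39 = 1.2
x=60: ŷ = -11 + 60 = 49; e = 48.3 − 49 = -0.7
x=67: ŷ = -11 + 67 = 56; e = 56.2 − 56 = 0.2
x=77: ŷ = -11 + 77 = 66; e = 65.7 − 66 = -0.3
SSE = 0.01 + 0.25 + 1.44 + 0.49 + 0.04 + 0.09 = 2.32
s = √(2.32/4) = 0.761577
e/s = -0.7 / 0.761577 = -0.919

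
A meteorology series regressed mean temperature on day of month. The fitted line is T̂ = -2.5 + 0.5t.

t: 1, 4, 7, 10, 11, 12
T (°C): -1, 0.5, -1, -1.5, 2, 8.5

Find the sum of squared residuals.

SSE = 48

t=1: T̂ = -2.5 + 0.5·1 = -2; r = -1 − (-2) = 1
t=4: T̂ = -2.5 + 0.5·4 = -0.5; r = 0.5 − (-0.5) = 1
t=7: T̂ = -2.5 + 0.5·7 = 1; r = -1 − 1 = -2
t=10: T̂ = -2.5 + 0.5·10 = 2.5; r = -1.5 − 2.5 = -4
t=11: T̂ = -2.5 + 0.5·11 = 3; r = 2 − 3 = -1
t=12: T̂ = -2.5 + 0.5·12 = 3.5; r = 8.5 − 3.5 = 5
SSE = 1 + 1 + 4 + 16 + 1 + 25 = 48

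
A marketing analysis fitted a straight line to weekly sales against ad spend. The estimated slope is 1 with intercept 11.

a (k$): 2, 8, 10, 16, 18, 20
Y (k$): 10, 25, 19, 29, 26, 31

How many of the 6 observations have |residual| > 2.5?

3

a=2: Ŷ = 11 + 2 = 13; e = 10 − 13 = -3
a=8: Ŷ = 11 + 8 = 19; e = 25 − 19 = 6
a=10: Ŷ = 11 + 10 = 21; e = 19 − 21 = -2
a=16: Ŷ = 11 + 16 = 27; e = 29 − 27 = 2
a=18: Ŷ = 11 + 18 = 29; e = 26 − 29 = -3
a=20: Ŷ = 11 + 20 = 31; e = 31 − 31 = 0
|e| > 2.5: a=2 (|e|=3), a=8 (|e|=6), a=18 (|e|=3) → 3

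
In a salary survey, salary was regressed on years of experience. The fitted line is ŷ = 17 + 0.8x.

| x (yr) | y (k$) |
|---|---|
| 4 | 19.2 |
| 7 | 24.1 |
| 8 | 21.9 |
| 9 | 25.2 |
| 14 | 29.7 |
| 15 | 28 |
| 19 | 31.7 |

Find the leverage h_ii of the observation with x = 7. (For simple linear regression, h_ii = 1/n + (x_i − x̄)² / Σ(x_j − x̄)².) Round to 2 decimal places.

h = 0.23

x̄ = (4 + 7 + 8 + 9 + 14 + 15 + 19)/7 = 10.8571
Σ(x − x̄)² = 47.0204 + 14.8776 + 8.16327 + 3.44898 + 9.87755 + 17.1633 + 66.3061 = 166.857
h = 1/7 + (-3.85714)²/166.857 = 0.142857 + 0.0891634 = 0.23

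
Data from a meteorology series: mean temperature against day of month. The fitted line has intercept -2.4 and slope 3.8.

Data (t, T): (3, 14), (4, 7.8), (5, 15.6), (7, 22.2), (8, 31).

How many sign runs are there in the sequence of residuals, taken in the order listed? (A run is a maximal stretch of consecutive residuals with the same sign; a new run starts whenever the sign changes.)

3 runs

t=3: ŷ = -2.4 + 3.8·3 = 9; r = 14 − 9 = 5
t=4: ŷ = -2.4 + 3.8·4 = 12.8; r = 7.8 − 12.8 = -5
t=5: ŷ = -2.4 + 3.8·5 = 16.6; r = 15.6 − 16.6 = -1
t=7: ŷ = -2.4 + 3.8·7 = 24.2; r = 22.2 − 24.2 = -2
t=8: ŷ = -2.4 + 3.8·8 = 28; r = 31 − 28 = 3
Signs: + − − − +
Runs: +×1, −×3, +×1 → 3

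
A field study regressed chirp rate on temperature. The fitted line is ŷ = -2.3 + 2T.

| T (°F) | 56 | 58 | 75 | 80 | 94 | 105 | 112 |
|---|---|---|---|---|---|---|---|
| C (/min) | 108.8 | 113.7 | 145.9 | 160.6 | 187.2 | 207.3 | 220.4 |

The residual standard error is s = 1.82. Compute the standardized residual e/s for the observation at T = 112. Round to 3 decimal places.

-0.714

ŷ = -2.3 + 2·112 = 221.7
e = 220.4 − 221.7 = -1.3
e/s = -1.3 / 1.82 = -0.714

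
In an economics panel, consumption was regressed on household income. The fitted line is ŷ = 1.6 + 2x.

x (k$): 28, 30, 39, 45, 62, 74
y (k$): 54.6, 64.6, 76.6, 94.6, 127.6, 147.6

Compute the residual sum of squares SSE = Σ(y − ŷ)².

x=28: ŷ = 1.6 + 2·28 = 57.6; e = 54.6 − 57.6 = -3
x=30: ŷ = 1.6 + 2·30 = 61.6; e = 64.6 − 61.6 = 3
x=39: ŷ = 1.6 + 2·39 = 79.6; e = 76.6 − 79.6 = -3
x=45: ŷ = 1.6 + 2·45 = 91.6; e = 94.6 − 91.6 = 3
x=62: ŷ = 1.6 + 2·62 = 125.6; e = 127.6 − 125.6 = 2
x=74: ŷ = 1.6 + 2·74 = 149.6; e = 147.6 − 149.6 = -2
SSE = 9 + 9 + 9 + 9 + 4 + 4 = 44

SSE = 44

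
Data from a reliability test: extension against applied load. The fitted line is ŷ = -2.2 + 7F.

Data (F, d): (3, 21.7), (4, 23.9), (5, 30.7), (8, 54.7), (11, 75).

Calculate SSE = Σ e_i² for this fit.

SSE = 17.28

F=3: ŷ = -2.2 + 7·3 = 18.8; e = 21.7 − 18.8 = 2.9
F=4: ŷ = -2.2 + 7·4 = 25.8; e = 23.9 − 25.8 = -1.9
F=5: ŷ = -2.2 + 7·5 = 32.8; e = 30.7 − 32.8 = -2.1
F=8: ŷ = -2.2 + 7·8 = 53.8; e = 54.7 − 53.8 = 0.9
F=11: ŷ = -2.2 + 7·11 = 74.8; e = 75 − 74.8 = 0.2
SSE = 8.41 + 3.61 + 4.41 + 0.81 + 0.04 = 17.28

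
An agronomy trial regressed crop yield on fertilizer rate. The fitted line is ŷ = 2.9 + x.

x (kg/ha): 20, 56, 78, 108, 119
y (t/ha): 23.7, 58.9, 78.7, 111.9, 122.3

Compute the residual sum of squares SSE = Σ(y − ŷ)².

x=20: ŷ = 2.9 + 20 = 22.9; e = 23.7 − 22.9 = 0.8
x=56: ŷ = 2.9 + 56 = 58.9; e = 58.9 − 58.9 = 0
x=78: ŷ = 2.9 + 78 = 80.9; e = 78.7 − 80.9 = -2.2
x=108: ŷ = 2.9 + 108 = 110.9; e = 111.9 − 110.9 = 1
x=119: ŷ = 2.9 + 119 = 121.9; e = 122.3 − 121.9 = 0.4
SSE = 0.64 + 0 + 4.84 + 1 + 0.16 = 6.64

SSE = 6.64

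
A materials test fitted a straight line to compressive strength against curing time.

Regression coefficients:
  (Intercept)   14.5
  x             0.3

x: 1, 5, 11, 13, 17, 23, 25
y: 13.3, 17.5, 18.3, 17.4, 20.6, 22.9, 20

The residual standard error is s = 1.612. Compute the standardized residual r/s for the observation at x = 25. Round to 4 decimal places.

ŷ = 14.5 + 0.3·25 = 22
r = 20 − 22 = -2
r/s = -2 / 1.612 = -1.2407

-1.2407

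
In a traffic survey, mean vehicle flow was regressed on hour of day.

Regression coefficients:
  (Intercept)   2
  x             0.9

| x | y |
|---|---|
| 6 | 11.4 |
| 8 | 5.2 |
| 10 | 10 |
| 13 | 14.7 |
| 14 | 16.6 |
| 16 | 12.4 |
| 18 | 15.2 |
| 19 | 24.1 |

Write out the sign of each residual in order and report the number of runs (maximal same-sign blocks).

5 runs

x=6: ŷ = 2 + 0.9·6 = 7.4; e = 11.4 − 7.4 = 4
x=8: ŷ = 2 + 0.9·8 = 9.2; e = 5.2 − 9.2 = -4
x=10: ŷ = 2 + 0.9·10 = 11; e = 10 − 11 = -1
x=13: ŷ = 2 + 0.9·13 = 13.7; e = 14.7 − 13.7 = 1
x=14: ŷ = 2 + 0.9·14 = 14.6; e = 16.6 − 14.6 = 2
x=16: ŷ = 2 + 0.9·16 = 16.4; e = 12.4 − 16.4 = -4
x=18: ŷ = 2 + 0.9·18 = 18.2; e = 15.2 − 18.2 = -3
x=19: ŷ = 2 + 0.9·19 = 19.1; e = 24.1 − 19.1 = 5
Signs: + − − + + − − +
Runs: +×1, −×2, +×2, −×2, +×1 → 5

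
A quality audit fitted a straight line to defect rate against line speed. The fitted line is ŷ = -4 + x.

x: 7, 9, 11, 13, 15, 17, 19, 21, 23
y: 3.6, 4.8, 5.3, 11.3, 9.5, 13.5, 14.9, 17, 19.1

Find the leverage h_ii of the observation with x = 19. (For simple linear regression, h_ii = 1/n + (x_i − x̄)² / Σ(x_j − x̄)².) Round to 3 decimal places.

h = 0.178

x̄ = (7 + 9 + 11 + 13 + 15 + 17 + 19 + 21 + 23)/9 = 15
Σ(x − x̄)² = 64 + 36 + 16 + 4 + 0 + 4 + 16 + 36 + 64 = 240
h = 1/9 + (4)²/240 = 0.111111 + 0.0666667 = 0.178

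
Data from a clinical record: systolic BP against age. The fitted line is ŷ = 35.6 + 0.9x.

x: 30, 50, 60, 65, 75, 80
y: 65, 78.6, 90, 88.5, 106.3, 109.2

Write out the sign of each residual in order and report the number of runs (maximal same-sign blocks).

5 runs

x=30: ŷ = 35.6 + 0.9·30 = 62.6; r = 65 − 62.6 = 2.4
x=50: ŷ = 35.6 + 0.9·50 = 80.6; r = 78.6 − 80.6 = -2
x=60: ŷ = 35.6 + 0.9·60 = 89.6; r = 90 − 89.6 = 0.4
x=65: ŷ = 35.6 + 0.9·65 = 94.1; r = 88.5 − 94.1 = -5.6
x=75: ŷ = 35.6 + 0.9·75 = 103.1; r = 106.3 − 103.1 = 3.2
x=80: ŷ = 35.6 + 0.9·80 = 107.6; r = 109.2 − 107.6 = 1.6
Signs: + − + − + +
Runs: +×1, −×1, +×1, −×1, +×2 → 5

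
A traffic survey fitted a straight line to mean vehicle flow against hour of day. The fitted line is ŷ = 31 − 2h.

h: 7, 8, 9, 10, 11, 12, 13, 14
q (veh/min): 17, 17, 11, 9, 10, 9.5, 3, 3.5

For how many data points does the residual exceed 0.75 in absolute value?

h=7: ŷ = 31 − 2·7 = 17; e = 17 − 17 = 0
h=8: ŷ = 31 − 2·8 = 15; e = 17 − 15 = 2
h=9: ŷ = 31 − 2·9 = 13; e = 11 − 13 = -2
h=10: ŷ = 31 − 2·10 = 11; e = 9 − 11 = -2
h=11: ŷ = 31 − 2·11 = 9; e = 10 − 9 = 1
h=12: ŷ = 31 − 2·12 = 7; e = 9.5 − 7 = 2.5
h=13: ŷ = 31 − 2·13 = 5; e = 3 − 5 = -2
h=14: ŷ = 31 − 2·14 = 3; e = 3.5 − 3 = 0.5
|e| > 0.75: h=8 (|e|=2), h=9 (|e|=2), h=10 (|e|=2), h=11 (|e|=1), h=12 (|e|=2.5), h=13 (|e|=2) → 6

6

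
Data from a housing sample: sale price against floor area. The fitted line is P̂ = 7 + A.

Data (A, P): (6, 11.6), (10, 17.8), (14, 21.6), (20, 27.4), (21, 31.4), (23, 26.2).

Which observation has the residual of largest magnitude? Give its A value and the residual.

A = 23, r = -3.8

A=6: P̂ = 7 + 6 = 13; r = 11.6 − 13 = -1.4
A=10: P̂ = 7 + 10 = 17; r = 17.8 − 17 = 0.8
A=14: P̂ = 7 + 14 = 21; r = 21.6 − 21 = 0.6
A=20: P̂ = 7 + 20 = 27; r = 27.4 − 27 = 0.4
A=21: P̂ = 7 + 21 = 28; r = 31.4 − 28 = 3.4
A=23: P̂ = 7 + 23 = 30; r = 26.2 − 30 = -3.8
Largest |r| is 3.8 at A = 23, residual -3.8.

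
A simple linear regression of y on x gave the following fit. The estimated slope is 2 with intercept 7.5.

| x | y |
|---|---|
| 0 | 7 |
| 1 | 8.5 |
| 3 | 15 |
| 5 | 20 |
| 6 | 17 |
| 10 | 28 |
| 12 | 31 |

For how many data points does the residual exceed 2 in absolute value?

2

x=0: ŷ = 7.5 + 2·0 = 7.5; r = 7 − 7.5 = -0.5
x=1: ŷ = 7.5 + 2·1 = 9.5; r = 8.5 − 9.5 = -1
x=3: ŷ = 7.5 + 2·3 = 13.5; r = 15 − 13.5 = 1.5
x=5: ŷ = 7.5 + 2·5 = 17.5; r = 20 − 17.5 = 2.5
x=6: ŷ = 7.5 + 2·6 = 19.5; r = 17 − 19.5 = -2.5
x=10: ŷ = 7.5 + 2·10 = 27.5; r = 28 − 27.5 = 0.5
x=12: ŷ = 7.5 + 2·12 = 31.5; r = 31 − 31.5 = -0.5
|r| > 2: x=5 (|r|=2.5), x=6 (|r|=2.5) → 2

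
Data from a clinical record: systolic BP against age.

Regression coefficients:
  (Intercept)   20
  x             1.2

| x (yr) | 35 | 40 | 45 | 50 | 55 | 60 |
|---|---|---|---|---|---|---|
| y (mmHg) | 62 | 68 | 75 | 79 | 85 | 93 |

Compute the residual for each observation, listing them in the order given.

0, 0, 1, -1, -1, 1

x=35: ŷ = 20 + 1.2·35 = 62; e = 62 − 62 = 0
x=40: ŷ = 20 + 1.2·40 = 68; e = 68 − 68 = 0
x=45: ŷ = 20 + 1.2·45 = 74; e = 75 − 74 = 1
x=50: ŷ = 20 + 1.2·50 = 80; e = 79 − 80 = -1
x=55: ŷ = 20 + 1.2·55 = 86; e = 85 − 86 = -1
x=60: ŷ = 20 + 1.2·60 = 92; e = 93 − 92 = 1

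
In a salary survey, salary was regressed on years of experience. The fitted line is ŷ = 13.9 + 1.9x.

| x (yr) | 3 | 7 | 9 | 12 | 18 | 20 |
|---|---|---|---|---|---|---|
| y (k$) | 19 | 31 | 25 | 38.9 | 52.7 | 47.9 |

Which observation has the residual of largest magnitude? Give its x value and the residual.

x = 9, e = -6

x=3: ŷ = 13.9 + 1.9·3 = 19.6; e = 19 − 19.6 = -0.6
x=7: ŷ = 13.9 + 1.9·7 = 27.2; e = 31 − 27.2 = 3.8
x=9: ŷ = 13.9 + 1.9·9 = 31; e = 25 − 31 = -6
x=12: ŷ = 13.9 + 1.9·12 = 36.7; e = 38.9 − 36.7 = 2.2
x=18: ŷ = 13.9 + 1.9·18 = 48.1; e = 52.7 − 48.1 = 4.6
x=20: ŷ = 13.9 + 1.9·20 = 51.9; e = 47.9 − 51.9 = -4
Largest |e| is 6 at x = 9, residual -6.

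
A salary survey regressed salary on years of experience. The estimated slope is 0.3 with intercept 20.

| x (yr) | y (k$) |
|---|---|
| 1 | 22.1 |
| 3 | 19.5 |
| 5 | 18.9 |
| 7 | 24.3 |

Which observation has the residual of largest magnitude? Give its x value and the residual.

x=1: ŷ = 20 + 0.3·1 = 20.3; r = 22.1 − 20.3 = 1.8
x=3: ŷ = 20 + 0.3·3 = 20.9; r = 19.5 − 20.9 = -1.4
x=5: ŷ = 20 + 0.3·5 = 21.5; r = 18.9 − 21.5 = -2.6
x=7: ŷ = 20 + 0.3·7 = 22.1; r = 24.3 − 22.1 = 2.2
Largest |r| is 2.6 at x = 5, residual -2.6.

x = 5, r = -2.6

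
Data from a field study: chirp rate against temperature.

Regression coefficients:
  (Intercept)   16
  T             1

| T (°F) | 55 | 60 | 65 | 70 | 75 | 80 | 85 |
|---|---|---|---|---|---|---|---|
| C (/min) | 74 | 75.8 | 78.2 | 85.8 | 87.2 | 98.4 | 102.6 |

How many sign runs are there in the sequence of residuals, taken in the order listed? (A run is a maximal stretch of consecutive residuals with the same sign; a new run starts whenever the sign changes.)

T=55: Ĉ = 16 + 55 = 71; e = 74 − 71 = 3
T=60: Ĉ = 16 + 60 = 76; e = 75.8 − 76 = -0.2
T=65: Ĉ = 16 + 65 = 81; e = 78.2 − 81 = -2.8
T=70: Ĉ = 16 + 70 = 86; e = 85.8 − 86 = -0.2
T=75: Ĉ = 16 + 75 = 91; e = 87.2 − 91 = -3.8
T=80: Ĉ = 16 + 80 = 96; e = 98.4 − 96 = 2.4
T=85: Ĉ = 16 + 85 = 101; e = 102.6 − 101 = 1.6
Signs: + − − − − + +
Runs: +×1, −×4, +×2 → 3

3 runs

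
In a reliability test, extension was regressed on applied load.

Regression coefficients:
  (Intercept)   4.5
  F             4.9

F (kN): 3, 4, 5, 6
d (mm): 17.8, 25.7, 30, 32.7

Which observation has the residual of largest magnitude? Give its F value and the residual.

F=3: d̂ = 4.5 + 4.9·3 = 19.2; e = 17.8 − 19.2 = -1.4
F=4: d̂ = 4.5 + 4.9·4 = 24.1; e = 25.7 − 24.1 = 1.6
F=5: d̂ = 4.5 + 4.9·5 = 29; e = 30 − 29 = 1
F=6: d̂ = 4.5 + 4.9·6 = 33.9; e = 32.7 − 33.9 = -1.2
Largest |e| is 1.6 at F = 4, residual 1.6.

F = 4, e = 1.6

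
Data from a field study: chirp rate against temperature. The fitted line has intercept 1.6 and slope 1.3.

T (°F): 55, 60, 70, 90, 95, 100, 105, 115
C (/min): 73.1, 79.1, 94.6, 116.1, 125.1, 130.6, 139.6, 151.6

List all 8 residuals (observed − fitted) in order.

0, -0.5, 2, -2.5, 0, -1, 1.5, 0.5

T=55: Ĉ = 1.6 + 1.3·55 = 73.1; r = 73.1 − 73.1 = 0
T=60: Ĉ = 1.6 + 1.3·60 = 79.6; r = 79.1 − 79.6 = -0.5
T=70: Ĉ = 1.6 + 1.3·70 = 92.6; r = 94.6 − 92.6 = 2
T=90: Ĉ = 1.6 + 1.3·90 = 118.6; r = 116.1 − 118.6 = -2.5
T=95: Ĉ = 1.6 + 1.3·95 = 125.1; r = 125.1 − 125.1 = 0
T=100: Ĉ = 1.6 + 1.3·100 = 131.6; r = 130.6 − 131.6 = -1
T=105: Ĉ = 1.6 + 1.3·105 = 138.1; r = 139.6 − 138.1 = 1.5
T=115: Ĉ = 1.6 + 1.3·115 = 151.1; r = 151.6 − 151.1 = 0.5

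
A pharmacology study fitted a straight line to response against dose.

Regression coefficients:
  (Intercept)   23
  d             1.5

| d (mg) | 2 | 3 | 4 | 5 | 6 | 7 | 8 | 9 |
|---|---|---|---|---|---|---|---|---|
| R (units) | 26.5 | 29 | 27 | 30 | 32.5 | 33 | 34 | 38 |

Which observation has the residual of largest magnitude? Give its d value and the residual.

d = 4, e = -2

d=2: R̂ = 23 + 1.5·2 = 26; e = 26.5 − 26 = 0.5
d=3: R̂ = 23 + 1.5·3 = 27.5; e = 29 − 27.5 = 1.5
d=4: R̂ = 23 + 1.5·4 = 29; e = 27 − 29 = -2
d=5: R̂ = 23 + 1.5·5 = 30.5; e = 30 − 30.5 = -0.5
d=6: R̂ = 23 + 1.5·6 = 32; e = 32.5 − 32 = 0.5
d=7: R̂ = 23 + 1.5·7 = 33.5; e = 33 − 33.5 = -0.5
d=8: R̂ = 23 + 1.5·8 = 35; e = 34 − 35 = -1
d=9: R̂ = 23 + 1.5·9 = 36.5; e = 38 − 36.5 = 1.5
Largest |e| is 2 at d = 4, residual -2.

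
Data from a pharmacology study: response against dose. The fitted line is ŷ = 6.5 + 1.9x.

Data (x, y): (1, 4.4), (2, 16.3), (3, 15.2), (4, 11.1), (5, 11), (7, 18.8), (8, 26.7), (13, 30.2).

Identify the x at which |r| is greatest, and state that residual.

x = 2, r = 6

x=1: ŷ = 6.5 + 1.9·1 = 8.4; r = 4.4 − 8.4 = -4
x=2: ŷ = 6.5 + 1.9·2 = 10.3; r = 16.3 − 10.3 = 6
x=3: ŷ = 6.5 + 1.9·3 = 12.2; r = 15.2 − 12.2 = 3
x=4: ŷ = 6.5 + 1.9·4 = 14.1; r = 11.1 − 14.1 = -3
x=5: ŷ = 6.5 + 1.9·5 = 16; r = 11 − 16 = -5
x=7: ŷ = 6.5 + 1.9·7 = 19.8; r = 18.8 − 19.8 = -1
x=8: ŷ = 6.5 + 1.9·8 = 21.7; r = 26.7 − 21.7 = 5
x=13: ŷ = 6.5 + 1.9·13 = 31.2; r = 30.2 − 31.2 = -1
Largest |r| is 6 at x = 2, residual 6.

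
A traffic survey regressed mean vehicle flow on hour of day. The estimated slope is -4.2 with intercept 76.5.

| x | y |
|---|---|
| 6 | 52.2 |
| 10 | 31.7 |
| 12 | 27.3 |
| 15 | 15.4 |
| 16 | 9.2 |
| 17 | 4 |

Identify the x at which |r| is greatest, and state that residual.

x=6: ŷ = 76.5 − 4.2·6 = 51.3; r = 52.2 − 51.3 = 0.9
x=10: ŷ = 76.5 − 4.2·10 = 34.5; r = 31.7 − 34.5 = -2.8
x=12: ŷ = 76.5 − 4.2·12 = 26.1; r = 27.3 − 26.1 = 1.2
x=15: ŷ = 76.5 − 4.2·15 = 13.5; r = 15.4 − 13.5 = 1.9
x=16: ŷ = 76.5 − 4.2·16 = 9.3; r = 9.2 − 9.3 = -0.1
x=17: ŷ = 76.5 − 4.2·17 = 5.1; r = 4 − 5.1 = -1.1
Largest |r| is 2.8 at x = 10, residual -2.8.

x = 10, r = -2.8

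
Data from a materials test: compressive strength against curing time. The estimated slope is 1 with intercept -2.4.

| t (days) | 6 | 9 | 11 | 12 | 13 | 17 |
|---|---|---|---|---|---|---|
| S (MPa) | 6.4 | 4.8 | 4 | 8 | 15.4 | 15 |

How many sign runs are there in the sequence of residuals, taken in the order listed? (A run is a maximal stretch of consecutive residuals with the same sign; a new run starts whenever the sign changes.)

t=6: ŷ = -2.4 + 6 = 3.6; r = 6.4 − 3.6 = 2.8
t=9: ŷ = -2.4 + 9 = 6.6; r = 4.8 − 6.6 = -1.8
t=11: ŷ = -2.4 + 11 = 8.6; r = 4 − 8.6 = -4.6
t=12: ŷ = -2.4 + 12 = 9.6; r = 8 − 9.6 = -1.6
t=13: ŷ = -2.4 + 13 = 10.6; r = 15.4 − 10.6 = 4.8
t=17: ŷ = -2.4 + 17 = 14.6; r = 15 − 14.6 = 0.4
Signs: + − − − + +
Runs: +×1, −×3, +×2 → 3

3 runs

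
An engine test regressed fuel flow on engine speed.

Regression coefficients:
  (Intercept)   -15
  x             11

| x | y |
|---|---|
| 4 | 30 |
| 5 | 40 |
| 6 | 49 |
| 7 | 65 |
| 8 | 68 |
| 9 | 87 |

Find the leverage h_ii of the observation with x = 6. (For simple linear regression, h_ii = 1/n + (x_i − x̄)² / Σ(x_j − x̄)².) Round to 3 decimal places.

x̄ = (4 + 5 + 6 + 7 + 8 + 9)/6 = 6.5
Σ(x − x̄)² = 6.25 + 2.25 + 0.25 + 0.25 + 2.25 + 6.25 = 17.5
h = 1/6 + (-0.5)²/17.5 = 0.166667 + 0.0142857 = 0.181

h = 0.181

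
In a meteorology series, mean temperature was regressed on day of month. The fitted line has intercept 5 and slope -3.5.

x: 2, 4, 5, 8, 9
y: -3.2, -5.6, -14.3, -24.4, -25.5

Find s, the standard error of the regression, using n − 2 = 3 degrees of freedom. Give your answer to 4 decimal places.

s = 2.5298

x=2: ŷ = 5 − 3.5·2 = -2; e = -3.2 − (-2) = -1.2
x=4: ŷ = 5 − 3.5·4 = -9; e = -5.6 − (-9) = 3.4
x=5: ŷ = 5 − 3.5·5 = -12.5; e = -14.3 − (-12.5) = -1.8
x=8: ŷ = 5 − 3.5·8 = -23; e = -24.4 − (-23) = -1.4
x=9: ŷ = 5 − 3.5·9 = -26.5; e = -25.5 − (-26.5) = 1
SSE = 1.44 + 11.56 + 3.24 + 1.96 + 1 = 19.2
s = √(19.2/3) = √6.4 ≈ 2.5298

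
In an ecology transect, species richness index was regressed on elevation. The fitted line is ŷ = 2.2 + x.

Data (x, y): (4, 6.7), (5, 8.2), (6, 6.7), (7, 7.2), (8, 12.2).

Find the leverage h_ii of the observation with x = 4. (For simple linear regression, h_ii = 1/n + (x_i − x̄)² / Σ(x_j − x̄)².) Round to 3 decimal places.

h = 0.600

x̄ = (4 + 5 + 6 + 7 + 8)/5 = 6
Σ(x − x̄)² = 4 + 1 + 0 + 1 + 4 = 10
h = 1/5 + (-2)²/10 = 0.2 + 0.4 = 0.600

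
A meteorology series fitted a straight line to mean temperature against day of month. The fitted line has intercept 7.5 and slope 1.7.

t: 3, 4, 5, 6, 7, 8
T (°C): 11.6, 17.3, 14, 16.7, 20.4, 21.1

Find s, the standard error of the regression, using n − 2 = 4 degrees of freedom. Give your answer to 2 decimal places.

s = 2.00

t=3: ŷ = 7.5 + 1.7·3 = 12.6; r = 11.6 − 12.6 = -1
t=4: ŷ = 7.5 + 1.7·4 = 14.3; r = 17.3 − 14.3 = 3
t=5: ŷ = 7.5 + 1.7·5 = 16; r = 14 − 16 = -2
t=6: ŷ = 7.5 + 1.7·6 = 17.7; r = 16.7 − 17.7 = -1
t=7: ŷ = 7.5 + 1.7·7 = 19.4; r = 20.4 − 19.4 = 1
t=8: ŷ = 7.5 + 1.7·8 = 21.1; r = 21.1 − 21.1 = 0
SSE = 1 + 9 + 4 + 1 + 1 + 0 = 16
s = √(16/4) = √4 ≈ 2.00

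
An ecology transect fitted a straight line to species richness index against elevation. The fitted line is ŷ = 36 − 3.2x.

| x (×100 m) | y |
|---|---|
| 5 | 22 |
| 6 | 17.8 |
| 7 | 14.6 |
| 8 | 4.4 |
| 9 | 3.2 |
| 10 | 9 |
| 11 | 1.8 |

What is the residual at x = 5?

ŷ = 36 − 3.2·5 = 20
r = 22 − 20 = 2

r = 2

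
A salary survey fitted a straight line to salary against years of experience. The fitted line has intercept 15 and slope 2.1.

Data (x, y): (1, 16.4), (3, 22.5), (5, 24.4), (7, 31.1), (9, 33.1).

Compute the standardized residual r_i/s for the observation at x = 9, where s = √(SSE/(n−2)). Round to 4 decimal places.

-0.5784

x=1: ŷ = 15 + 2.1·1 = 17.1; r = 16.4 − 17.1 = -0.7
x=3: ŷ = 15 + 2.1·3 = 21.3; r = 22.5 − 21.3 = 1.2
x=5: ŷ = 15 + 2.1·5 = 25.5; r = 24.4 − 25.5 = -1.1
x=7: ŷ = 15 + 2.1·7 = 29.7; r = 31.1 − 29.7 = 1.4
x=9: ŷ = 15 + 2.1·9 = 33.9; r = 33.1 − 33.9 = -0.8
SSE = 0.49 + 1.44 + 1.21 + 1.96 + 0.64 = 5.74
s = √(5.74/3) = 1.38323
r/s = -0.8 / 1.38323 = -0.5784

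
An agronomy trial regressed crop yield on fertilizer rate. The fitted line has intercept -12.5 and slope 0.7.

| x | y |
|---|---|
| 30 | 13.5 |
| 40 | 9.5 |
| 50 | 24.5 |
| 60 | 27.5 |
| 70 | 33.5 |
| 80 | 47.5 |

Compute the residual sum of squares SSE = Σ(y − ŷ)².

SSE = 94

x=30: ŷ = -12.5 + 0.7·30 = 8.5; e = 13.5 − 8.5 = 5
x=40: ŷ = -12.5 + 0.7·40 = 15.5; e = 9.5 − 15.5 = -6
x=50: ŷ = -12.5 + 0.7·50 = 22.5; e = 24.5 − 22.5 = 2
x=60: ŷ = -12.5 + 0.7·60 = 29.5; e = 27.5 − 29.5 = -2
x=70: ŷ = -12.5 + 0.7·70 = 36.5; e = 33.5 − 36.5 = -3
x=80: ŷ = -12.5 + 0.7·80 = 43.5; e = 47.5 − 43.5 = 4
SSE = 25 + 36 + 4 + 4 + 9 + 16 = 94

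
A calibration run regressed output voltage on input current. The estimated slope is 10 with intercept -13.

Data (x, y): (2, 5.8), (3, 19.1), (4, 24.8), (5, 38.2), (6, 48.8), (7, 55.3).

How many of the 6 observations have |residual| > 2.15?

1

x=2: ŷ = -13 + 10·2 = 7; r = 5.8 − 7 = -1.2
x=3: ŷ = -13 + 10·3 = 17; r = 19.1 − 17 = 2.1
x=4: ŷ = -13 + 10·4 = 27; r = 24.8 − 27 = -2.2
x=5: ŷ = -13 + 10·5 = 37; r = 38.2 − 37 = 1.2
x=6: ŷ = -13 + 10·6 = 47; r = 48.8 − 47 = 1.8
x=7: ŷ = -13 + 10·7 = 57; r = 55.3 − 57 = -1.7
|r| > 2.15: x=4 (|r|=2.2) → 1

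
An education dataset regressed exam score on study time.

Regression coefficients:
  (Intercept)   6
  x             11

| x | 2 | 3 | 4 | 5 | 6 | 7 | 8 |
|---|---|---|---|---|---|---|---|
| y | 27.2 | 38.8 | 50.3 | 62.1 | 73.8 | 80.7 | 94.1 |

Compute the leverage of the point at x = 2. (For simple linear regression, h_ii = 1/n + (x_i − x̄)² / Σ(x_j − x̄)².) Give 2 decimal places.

x̄ = (2 + 3 + 4 + 5 + 6 + 7 + 8)/7 = 5
Σ(x − x̄)² = 9 + 4 + 1 + 0 + 1 + 4 + 9 = 28
h = 1/7 + (-3)²/28 = 0.142857 + 0.321429 = 0.46

h = 0.46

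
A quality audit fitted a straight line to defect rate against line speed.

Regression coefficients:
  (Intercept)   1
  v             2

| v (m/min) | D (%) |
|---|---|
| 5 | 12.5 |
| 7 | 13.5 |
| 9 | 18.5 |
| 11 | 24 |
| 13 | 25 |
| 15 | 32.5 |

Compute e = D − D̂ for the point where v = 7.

e = -1.5

D̂ = 1 + 2·7 = 15
e = 13.5 − 15 = -1.5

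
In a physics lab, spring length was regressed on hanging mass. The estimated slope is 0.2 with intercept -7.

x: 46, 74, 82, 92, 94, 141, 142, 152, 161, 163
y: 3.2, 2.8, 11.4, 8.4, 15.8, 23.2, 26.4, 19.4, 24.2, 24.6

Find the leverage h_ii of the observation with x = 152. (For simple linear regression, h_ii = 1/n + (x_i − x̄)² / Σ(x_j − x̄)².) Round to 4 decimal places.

x̄ = (46 + 74 + 82 + 92 + 94 + 141 + 142 + 152 + 161 + 163)/10 = 114.7
Σ(x − x̄)² = 4719.69 + 1656.49 + 1069.29 + 515.29 + 428.49 + 691.69 + 745.29 + 1391.29 + 2143.69 + 2332.89 = 15694.1
h = 1/10 + (37.3)²/15694.1 = 0.1 + 0.0886505 = 0.1887

h = 0.1887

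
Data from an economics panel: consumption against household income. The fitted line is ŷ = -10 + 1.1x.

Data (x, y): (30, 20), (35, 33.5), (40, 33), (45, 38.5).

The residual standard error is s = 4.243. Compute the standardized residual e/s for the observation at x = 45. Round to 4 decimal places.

-0.2357

ŷ = -10 + 1.1·45 = 39.5
e = 38.5 − 39.5 = -1
e/s = -1 / 4.243 = -0.2357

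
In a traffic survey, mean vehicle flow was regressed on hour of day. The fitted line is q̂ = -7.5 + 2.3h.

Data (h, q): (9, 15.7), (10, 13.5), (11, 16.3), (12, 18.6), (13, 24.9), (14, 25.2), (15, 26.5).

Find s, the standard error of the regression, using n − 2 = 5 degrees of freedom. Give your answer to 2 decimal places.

h=9: q̂ = -7.5 + 2.3·9 = 13.2; e = 15.7 − 13.2 = 2.5
h=10: q̂ = -7.5 + 2.3·10 = 15.5; e = 13.5 − 15.5 = -2
h=11: q̂ = -7.5 + 2.3·11 = 17.8; e = 16.3 − 17.8 = -1.5
h=12: q̂ = -7.5 + 2.3·12 = 20.1; e = 18.6 − 20.1 = -1.5
h=13: q̂ = -7.5 + 2.3·13 = 22.4; e = 24.9 − 22.4 = 2.5
h=14: q̂ = -7.5 + 2.3·14 = 24.7; e = 25.2 − 24.7 = 0.5
h=15: q̂ = -7.5 + 2.3·15 = 27; e = 26.5 − 27 = -0.5
SSE = 6.25 + 4 + 2.25 + 2.25 + 6.25 + 0.25 + 0.25 = 21.5
s = √(21.5/5) = √4.3 ≈ 2.07

s = 2.07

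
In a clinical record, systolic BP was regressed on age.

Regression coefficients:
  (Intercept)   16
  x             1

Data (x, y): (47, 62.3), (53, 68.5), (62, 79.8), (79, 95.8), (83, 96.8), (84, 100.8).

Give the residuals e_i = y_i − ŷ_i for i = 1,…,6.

-0.7, -0.5, 1.8, 0.8, -2.2, 0.8

x=47: ŷ = 16 + 47 = 63; e = 62.3 − 63 = -0.7
x=53: ŷ = 16 + 53 = 69; e = 68.5 − 69 = -0.5
x=62: ŷ = 16 + 62 = 78; e = 79.8 − 78 = 1.8
x=79: ŷ = 16 + 79 = 95; e = 95.8 − 95 = 0.8
x=83: ŷ = 16 + 83 = 99; e = 96.8 − 99 = -2.2
x=84: ŷ = 16 + 84 = 100; e = 100.8 − 100 = 0.8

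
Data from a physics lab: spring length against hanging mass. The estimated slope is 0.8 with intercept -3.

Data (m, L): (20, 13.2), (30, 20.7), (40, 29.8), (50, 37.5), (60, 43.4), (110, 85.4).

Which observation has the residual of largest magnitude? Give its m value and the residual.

m = 60, r = -1.6

m=20: L̂ = -3 + 0.8·20 = 13; r = 13.2 − 13 = 0.2
m=30: L̂ = -3 + 0.8·30 = 21; r = 20.7 − 21 = -0.3
m=40: L̂ = -3 + 0.8·40 = 29; r = 29.8 − 29 = 0.8
m=50: L̂ = -3 + 0.8·50 = 37; r = 37.5 − 37 = 0.5
m=60: L̂ = -3 + 0.8·60 = 45; r = 43.4 − 45 = -1.6
m=110: L̂ = -3 + 0.8·110 = 85; r = 85.4 − 85 = 0.4
Largest |r| is 1.6 at m = 60, residual -1.6.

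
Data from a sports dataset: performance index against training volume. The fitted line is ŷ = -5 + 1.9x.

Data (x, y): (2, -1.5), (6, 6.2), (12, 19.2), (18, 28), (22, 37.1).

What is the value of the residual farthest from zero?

r = 1.4

x=2: ŷ = -5 + 1.9·2 = -1.2; r = -1.5 − (-1.2) = -0.3
x=6: ŷ = -5 + 1.9·6 = 6.4; r = 6.2 − 6.4 = -0.2
x=12: ŷ = -5 + 1.9·12 = 17.8; r = 19.2 − 17.8 = 1.4
x=18: ŷ = -5 + 1.9·18 = 29.2; r = 28 − 29.2 = -1.2
x=22: ŷ = -5 + 1.9·22 = 36.8; r = 37.1 − 36.8 = 0.3
Largest |r| is 1.4 at x = 12, residual 1.4.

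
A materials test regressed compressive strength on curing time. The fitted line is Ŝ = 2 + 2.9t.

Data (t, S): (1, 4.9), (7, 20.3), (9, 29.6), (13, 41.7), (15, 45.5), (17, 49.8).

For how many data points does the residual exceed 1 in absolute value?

t=1: Ŝ = 2 + 2.9·1 = 4.9; r = 4.9 − 4.9 = 0
t=7: Ŝ = 2 + 2.9·7 = 22.3; r = 20.3 − 22.3 = -2
t=9: Ŝ = 2 + 2.9·9 = 28.1; r = 29.6 − 28.1 = 1.5
t=13: Ŝ = 2 + 2.9·13 = 39.7; r = 41.7 − 39.7 = 2
t=15: Ŝ = 2 + 2.9·15 = 45.5; r = 45.5 − 45.5 = 0
t=17: Ŝ = 2 + 2.9·17 = 51.3; r = 49.8 − 51.3 = -1.5
|r| > 1: t=7 (|r|=2), t=9 (|r|=1.5), t=13 (|r|=2), t=17 (|r|=1.5) → 4

4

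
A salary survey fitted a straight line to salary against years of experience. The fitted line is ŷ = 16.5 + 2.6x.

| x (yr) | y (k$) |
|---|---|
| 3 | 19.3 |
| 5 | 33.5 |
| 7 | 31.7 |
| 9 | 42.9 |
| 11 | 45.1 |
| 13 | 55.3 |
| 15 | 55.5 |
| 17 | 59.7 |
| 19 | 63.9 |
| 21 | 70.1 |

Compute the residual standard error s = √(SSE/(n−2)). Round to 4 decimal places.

x=3: ŷ = 16.5 + 2.6·3 = 24.3; r = 19.3 − 24.3 = -5
x=5: ŷ = 16.5 + 2.6·5 = 29.5; r = 33.5 − 29.5 = 4
x=7: ŷ = 16.5 + 2.6·7 = 34.7; r = 31.7 − 34.7 = -3
x=9: ŷ = 16.5 + 2.6·9 = 39.9; r = 42.9 − 39.9 = 3
x=11: ŷ = 16.5 + 2.6·11 = 45.1; r = 45.1 − 45.1 = 0
x=13: ŷ = 16.5 + 2.6·13 = 50.3; r = 55.3 − 50.3 = 5
x=15: ŷ = 16.5 + 2.6·15 = 55.5; r = 55.5 − 55.5 = 0
x=17: ŷ = 16.5 + 2.6·17 = 60.7; r = 59.7 − 60.7 = -1
x=19: ŷ = 16.5 + 2.6·19 = 65.9; r = 63.9 − 65.9 = -2
x=21: ŷ = 16.5 + 2.6·21 = 71.1; r = 70.1 − 71.1 = -1
SSE = 25 + 16 + 9 + 9 + 0 + 25 + 0 + 1 + 4 + 1 = 90
s = √(90/8) = √11.25 ≈ 3.3541

s = 3.3541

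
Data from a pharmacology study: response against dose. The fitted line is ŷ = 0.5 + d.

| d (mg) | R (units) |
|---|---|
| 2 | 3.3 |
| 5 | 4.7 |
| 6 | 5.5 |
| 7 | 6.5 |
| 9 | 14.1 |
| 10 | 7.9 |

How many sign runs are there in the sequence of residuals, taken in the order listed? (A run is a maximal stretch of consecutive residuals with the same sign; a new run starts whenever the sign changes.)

d=2: ŷ = 0.5 + 2 = 2.5; e = 3.3 − 2.5 = 0.8
d=5: ŷ = 0.5 + 5 = 5.5; e = 4.7 − 5.5 = -0.8
d=6: ŷ = 0.5 + 6 = 6.5; e = 5.5 − 6.5 = -1
d=7: ŷ = 0.5 + 7 = 7.5; e = 6.5 − 7.5 = -1
d=9: ŷ = 0.5 + 9 = 9.5; e = 14.1 − 9.5 = 4.6
d=10: ŷ = 0.5 + 10 = 10.5; e = 7.9 − 10.5 = -2.6
Signs: + − − − + −
Runs: +×1, −×3, +×1, −×1 → 4

4 runs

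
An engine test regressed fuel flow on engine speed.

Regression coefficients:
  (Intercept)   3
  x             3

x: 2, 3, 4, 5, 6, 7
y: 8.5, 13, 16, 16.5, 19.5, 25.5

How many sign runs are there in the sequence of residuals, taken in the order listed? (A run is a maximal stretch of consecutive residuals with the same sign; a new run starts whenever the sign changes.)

4 runs

x=2: ŷ = 3 + 3·2 = 9; e = 8.5 − 9 = -0.5
x=3: ŷ = 3 + 3·3 = 12; e = 13 − 12 = 1
x=4: ŷ = 3 + 3·4 = 15; e = 16 − 15 = 1
x=5: ŷ = 3 + 3·5 = 18; e = 16.5 − 18 = -1.5
x=6: ŷ = 3 + 3·6 = 21; e = 19.5 − 21 = -1.5
x=7: ŷ = 3 + 3·7 = 24; e = 25.5 − 24 = 1.5
Signs: − + + − − +
Runs: −×1, +×2, −×2, +×1 → 4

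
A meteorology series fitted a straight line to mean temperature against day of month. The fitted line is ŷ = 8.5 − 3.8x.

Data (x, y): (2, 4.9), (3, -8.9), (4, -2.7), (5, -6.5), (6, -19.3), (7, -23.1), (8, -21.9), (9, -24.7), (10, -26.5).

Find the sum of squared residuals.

SSE = 144

x=2: ŷ = 8.5 − 3.8·2 = 0.9; r = 4.9 − 0.9 = 4
x=3: ŷ = 8.5 − 3.8·3 = -2.9; r = -8.9 − (-2.9) = -6
x=4: ŷ = 8.5 − 3.8·4 = -6.7; r = -2.7 − (-6.7) = 4
x=5: ŷ = 8.5 − 3.8·5 = -10.5; r = -6.5 − (-10.5) = 4
x=6: ŷ = 8.5 − 3.8·6 = -14.3; r = -19.3 − (-14.3) = -5
x=7: ŷ = 8.5 − 3.8·7 = -18.1; r = -23.1 − (-18.1) = -5
x=8: ŷ = 8.5 − 3.8·8 = -21.9; r = -21.9 − (-21.9) = 0
x=9: ŷ = 8.5 − 3.8·9 = -25.7; r = -24.7 − (-25.7) = 1
x=10: ŷ = 8.5 − 3.8·10 = -29.5; r = -26.5 − (-29.5) = 3
SSE = 16 + 36 + 16 + 16 + 25 + 25 + 0 + 1 + 9 = 144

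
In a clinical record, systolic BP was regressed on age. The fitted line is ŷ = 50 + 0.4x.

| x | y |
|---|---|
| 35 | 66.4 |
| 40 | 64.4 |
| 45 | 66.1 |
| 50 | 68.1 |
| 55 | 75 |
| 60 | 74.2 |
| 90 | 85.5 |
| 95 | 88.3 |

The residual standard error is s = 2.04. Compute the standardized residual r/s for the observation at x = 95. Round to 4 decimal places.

0.1471

ŷ = 50 + 0.4·95 = 88
r = 88.3 − 88 = 0.3
r/s = 0.3 / 2.04 = 0.1471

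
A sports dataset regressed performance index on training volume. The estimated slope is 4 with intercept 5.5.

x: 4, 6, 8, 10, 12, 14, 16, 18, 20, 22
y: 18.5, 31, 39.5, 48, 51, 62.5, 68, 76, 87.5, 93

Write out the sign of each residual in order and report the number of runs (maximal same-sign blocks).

x=4: ŷ = 5.5 + 4·4 = 21.5; r = 18.5 − 21.5 = -3
x=6: ŷ = 5.5 + 4·6 = 29.5; r = 31 − 29.5 = 1.5
x=8: ŷ = 5.5 + 4·8 = 37.5; r = 39.5 − 37.5 = 2
x=10: ŷ = 5.5 + 4·10 = 45.5; r = 48 − 45.5 = 2.5
x=12: ŷ = 5.5 + 4·12 = 53.5; r = 51 − 53.5 = -2.5
x=14: ŷ = 5.5 + 4·14 = 61.5; r = 62.5 − 61.5 = 1
x=16: ŷ = 5.5 + 4·16 = 69.5; r = 68 − 69.5 = -1.5
x=18: ŷ = 5.5 + 4·18 = 77.5; r = 76 − 77.5 = -1.5
x=20: ŷ = 5.5 + 4·20 = 85.5; r = 87.5 − 85.5 = 2
x=22: ŷ = 5.5 + 4·22 = 93.5; r = 93 − 93.5 = -0.5
Signs: − + + + − + − − + −
Runs: −×1, +×3, −×1, +×1, −×2, +×1, −×1 → 7

7 runs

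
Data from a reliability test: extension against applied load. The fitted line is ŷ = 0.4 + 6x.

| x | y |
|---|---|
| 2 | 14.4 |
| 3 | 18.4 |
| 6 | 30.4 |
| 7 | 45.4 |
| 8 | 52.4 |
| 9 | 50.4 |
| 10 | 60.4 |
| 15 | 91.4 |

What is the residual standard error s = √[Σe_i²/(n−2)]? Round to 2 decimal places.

s = 3.70

x=2: ŷ = 0.4 + 6·2 = 12.4; e = 14.4 − 12.4 = 2
x=3: ŷ = 0.4 + 6·3 = 18.4; e = 18.4 − 18.4 = 0
x=6: ŷ = 0.4 + 6·6 = 36.4; e = 30.4 − 36.4 = -6
x=7: ŷ = 0.4 + 6·7 = 42.4; e = 45.4 − 42.4 = 3
x=8: ŷ = 0.4 + 6·8 = 48.4; e = 52.4 − 48.4 = 4
x=9: ŷ = 0.4 + 6·9 = 54.4; e = 50.4 − 54.4 = -4
x=10: ŷ = 0.4 + 6·10 = 60.4; e = 60.4 − 60.4 = 0
x=15: ŷ = 0.4 + 6·15 = 90.4; e = 91.4 − 90.4 = 1
SSE = 4 + 0 + 36 + 9 + 16 + 16 + 0 + 1 = 82
s = √(82/6) = √13.6667 ≈ 3.70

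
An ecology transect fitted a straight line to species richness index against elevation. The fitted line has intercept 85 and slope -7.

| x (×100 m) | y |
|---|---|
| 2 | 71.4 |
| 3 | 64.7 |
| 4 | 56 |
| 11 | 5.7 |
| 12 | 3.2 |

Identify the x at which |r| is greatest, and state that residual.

x=2: ŷ = 85 − 7·2 = 71; r = 71.4 − 71 = 0.4
x=3: ŷ = 85 − 7·3 = 64; r = 64.7 − 64 = 0.7
x=4: ŷ = 85 − 7·4 = 57; r = 56 − 57 = -1
x=11: ŷ = 85 − 7·11 = 8; r = 5.7 − 8 = -2.3
x=12: ŷ = 85 − 7·12 = 1; r = 3.2 − 1 = 2.2
Largest |r| is 2.3 at x = 11, residual -2.3.

x = 11, r = -2.3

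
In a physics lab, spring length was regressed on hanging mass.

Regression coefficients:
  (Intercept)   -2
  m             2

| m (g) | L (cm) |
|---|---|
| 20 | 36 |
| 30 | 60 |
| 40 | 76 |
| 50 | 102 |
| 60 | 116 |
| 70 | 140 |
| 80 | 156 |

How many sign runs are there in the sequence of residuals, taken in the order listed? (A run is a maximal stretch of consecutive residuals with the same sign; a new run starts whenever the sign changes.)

7 runs

m=20: L̂ = -2 + 2·20 = 38; r = 36 − 38 = -2
m=30: L̂ = -2 + 2·30 = 58; r = 60 − 58 = 2
m=40: L̂ = -2 + 2·40 = 78; r = 76 − 78 = -2
m=50: L̂ = -2 + 2·50 = 98; r = 102 − 98 = 4
m=60: L̂ = -2 + 2·60 = 118; r = 116 − 118 = -2
m=70: L̂ = -2 + 2·70 = 138; r = 140 − 138 = 2
m=80: L̂ = -2 + 2·80 = 158; r = 156 − 158 = -2
Signs: − + − + − + −
Runs: −×1, +×1, −×1, +×1, −×1, +×1, −×1 → 7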